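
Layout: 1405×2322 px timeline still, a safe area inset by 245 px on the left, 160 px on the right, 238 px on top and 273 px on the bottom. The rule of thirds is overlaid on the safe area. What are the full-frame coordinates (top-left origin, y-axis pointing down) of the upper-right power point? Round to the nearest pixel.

(912, 842)

Content width = 1405 − 245 − 160 = 1000 px; content height = 2322 − 238 − 273 = 1811 px.
Upper-right is two-thirds across and one-third down within the safe area.
x = 245 + 2 × 1000/3 = 245 + 666.67 ≈ 912
y = 238 + 1 × 1811/3 = 238 + 603.67 ≈ 842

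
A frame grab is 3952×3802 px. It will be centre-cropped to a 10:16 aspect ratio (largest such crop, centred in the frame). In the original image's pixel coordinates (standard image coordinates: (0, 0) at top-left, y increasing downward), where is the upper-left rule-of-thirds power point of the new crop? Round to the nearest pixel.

3952/3802 > 10/16, so the 10:16 crop keeps the full height 3802 and trims width to 3802 × 10/16 = 2376.25 px.
Left offset = (3952 − 2376.25)/2 = 787.88 px; top offset = 0.
Upper-left is one-third across and one-third down within the crop:
x = 787.88 + 1 × 2376.25/3 ≈ 1580; y = 0.00 + 1 × 3802.00/3 ≈ 1267.

(1580, 1267)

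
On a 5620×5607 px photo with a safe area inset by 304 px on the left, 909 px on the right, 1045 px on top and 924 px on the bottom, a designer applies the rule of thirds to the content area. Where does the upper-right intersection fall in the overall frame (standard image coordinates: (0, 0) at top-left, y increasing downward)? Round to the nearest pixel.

(3242, 2258)

Content width = 5620 − 304 − 909 = 4407 px; content height = 5607 − 1045 − 924 = 3638 px.
Upper-right is two-thirds across and one-third down within the content area.
x = 304 + 2 × 4407/3 = 304 + 2938.00 ≈ 3242
y = 1045 + 1 × 3638/3 = 1045 + 1212.67 ≈ 2258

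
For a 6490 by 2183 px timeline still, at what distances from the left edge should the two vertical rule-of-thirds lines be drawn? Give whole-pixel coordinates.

2163 px and 4327 px

6490 / 3 = 2163.33, so the vertical lines sit at one and two thirds of 6490.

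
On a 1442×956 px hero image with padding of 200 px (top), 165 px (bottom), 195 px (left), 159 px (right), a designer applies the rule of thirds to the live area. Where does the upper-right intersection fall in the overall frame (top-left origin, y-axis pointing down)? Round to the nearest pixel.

x = 920 px, y = 397 px

Content width = 1442 − 195 − 159 = 1088 px; content height = 956 − 200 − 165 = 591 px.
Upper-right is two-thirds across and one-third down within the live area.
x = 195 + 2 × 1088/3 = 195 + 725.33 ≈ 920
y = 200 + 1 × 591/3 = 200 + 197.00 ≈ 397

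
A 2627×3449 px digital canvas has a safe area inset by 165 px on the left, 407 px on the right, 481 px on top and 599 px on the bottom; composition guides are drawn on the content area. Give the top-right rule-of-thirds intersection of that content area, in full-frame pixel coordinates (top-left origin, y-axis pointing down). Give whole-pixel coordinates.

Content width = 2627 − 165 − 407 = 2055 px; content height = 3449 − 481 − 599 = 2369 px.
Top-right is two-thirds across and one-third down within the content area.
x = 165 + 2 × 2055/3 = 165 + 1370.00 ≈ 1535
y = 481 + 1 × 2369/3 = 481 + 789.67 ≈ 1271

x = 1535 px, y = 1271 px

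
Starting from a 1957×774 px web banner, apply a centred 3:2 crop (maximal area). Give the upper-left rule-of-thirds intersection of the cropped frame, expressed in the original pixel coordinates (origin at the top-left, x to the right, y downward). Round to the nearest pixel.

1957/774 > 3/2, so the 3:2 crop keeps the full height 774 and trims width to 774 × 3/2 = 1161.00 px.
Left offset = (1957 − 1161.00)/2 = 398.00 px; top offset = 0.
Upper-left is one-third across and one-third down within the crop:
x = 398.00 + 1 × 1161.00/3 ≈ 785; y = 0.00 + 1 × 774.00/3 ≈ 258.

x = 785 px, y = 258 px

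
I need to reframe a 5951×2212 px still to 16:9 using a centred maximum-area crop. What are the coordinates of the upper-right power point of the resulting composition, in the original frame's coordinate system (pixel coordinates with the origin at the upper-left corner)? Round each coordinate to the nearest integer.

5951/2212 > 16/9, so the 16:9 crop keeps the full height 2212 and trims width to 2212 × 16/9 = 3932.44 px.
Left offset = (5951 − 3932.44)/2 = 1009.28 px; top offset = 0.
Upper-right is two-thirds across and one-third down within the crop:
x = 1009.28 + 2 × 3932.44/3 ≈ 3631; y = 0.00 + 1 × 2212.00/3 ≈ 737.

x = 3631 px, y = 737 px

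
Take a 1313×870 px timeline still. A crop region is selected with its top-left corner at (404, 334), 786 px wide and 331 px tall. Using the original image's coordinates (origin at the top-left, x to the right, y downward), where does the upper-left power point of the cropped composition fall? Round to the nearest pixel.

One third of the crop width 786 is 262.00 px.
One third of the crop height 331 is 110.33 px.
The upper-left point is one-third across and one-third down within the crop:
x = 404 + 1 × 262.00 ≈ 666; y = 334 + 1 × 110.33 ≈ 444.

x = 666 px, y = 444 px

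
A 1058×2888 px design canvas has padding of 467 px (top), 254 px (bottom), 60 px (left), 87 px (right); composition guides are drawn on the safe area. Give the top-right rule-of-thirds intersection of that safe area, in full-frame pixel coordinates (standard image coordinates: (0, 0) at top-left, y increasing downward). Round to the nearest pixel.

Content width = 1058 − 60 − 87 = 911 px; content height = 2888 − 467 − 254 = 2167 px.
Top-right is two-thirds across and one-third down within the safe area.
x = 60 + 2 × 911/3 = 60 + 607.33 ≈ 667
y = 467 + 1 × 2167/3 = 467 + 722.33 ≈ 1189

(667, 1189)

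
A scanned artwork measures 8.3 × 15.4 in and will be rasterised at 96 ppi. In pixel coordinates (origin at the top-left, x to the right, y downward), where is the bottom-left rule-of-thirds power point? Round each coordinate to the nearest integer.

x = 266 px, y = 986 px

In pixels the canvas is 8.3 × 96 = 796.8 wide and 15.4 × 96 = 1478.4 tall.
The bottom-left point is one-third across and two-thirds down:
x = 1 × 796.8/3 ≈ 266; y = 2 × 1478.4/3 ≈ 986.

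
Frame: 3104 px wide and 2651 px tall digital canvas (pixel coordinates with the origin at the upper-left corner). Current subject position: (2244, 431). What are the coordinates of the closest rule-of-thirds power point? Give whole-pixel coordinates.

(2069, 884)

Third lines: x ∈ {1035, 2069}, y ∈ {884, 1767}.
2244 is closer to x = 2069; 431 is closer to y = 884.
So the nearest intersection is the upper-right power point.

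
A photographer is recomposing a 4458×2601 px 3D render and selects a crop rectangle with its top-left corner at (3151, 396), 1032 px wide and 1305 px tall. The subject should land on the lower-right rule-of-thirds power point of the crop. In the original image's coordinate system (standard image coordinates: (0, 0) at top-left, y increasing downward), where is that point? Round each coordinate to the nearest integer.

x = 3839 px, y = 1266 px

One third of the crop width 1032 is 344.00 px.
One third of the crop height 1305 is 435.00 px.
The lower-right point is two-thirds across and two-thirds down within the crop:
x = 3151 + 2 × 344.00 ≈ 3839; y = 396 + 2 × 435.00 ≈ 1266.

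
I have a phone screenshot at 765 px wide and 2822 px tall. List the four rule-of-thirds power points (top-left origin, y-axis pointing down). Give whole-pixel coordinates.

One third of 765 is 255; one third of 2822 is 940.67.
Vertical third lines at x = 255 and x = 510; horizontal third lines at y = 941 and y = 1881.

(255, 941), (510, 941), (255, 1881), (510, 1881)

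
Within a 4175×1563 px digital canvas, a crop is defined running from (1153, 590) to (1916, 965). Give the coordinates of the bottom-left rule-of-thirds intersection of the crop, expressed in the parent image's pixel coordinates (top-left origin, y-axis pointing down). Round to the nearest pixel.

x = 1407 px, y = 840 px

Crop width = 1916 − 1153 = 763 px; one third is 254.33 px.
Crop height = 965 − 590 = 375 px; one third is 125.00 px.
The bottom-left point is one-third across and two-thirds down within the crop:
x = 1153 + 1 × 254.33 ≈ 1407; y = 590 + 2 × 125.00 ≈ 840.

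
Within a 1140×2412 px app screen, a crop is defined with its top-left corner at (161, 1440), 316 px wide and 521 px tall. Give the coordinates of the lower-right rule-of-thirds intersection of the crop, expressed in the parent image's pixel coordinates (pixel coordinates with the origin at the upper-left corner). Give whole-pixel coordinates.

(372, 1787)

One third of the crop width 316 is 105.33 px.
One third of the crop height 521 is 173.67 px.
The lower-right point is two-thirds across and two-thirds down within the crop:
x = 161 + 2 × 105.33 ≈ 372; y = 1440 + 2 × 173.67 ≈ 1787.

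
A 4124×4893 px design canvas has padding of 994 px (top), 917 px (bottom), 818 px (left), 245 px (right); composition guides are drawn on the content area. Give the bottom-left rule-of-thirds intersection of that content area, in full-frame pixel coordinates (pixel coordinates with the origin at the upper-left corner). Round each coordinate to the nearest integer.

Content width = 4124 − 818 − 245 = 3061 px; content height = 4893 − 994 − 917 = 2982 px.
Bottom-left is one-third across and two-thirds down within the content area.
x = 818 + 1 × 3061/3 = 818 + 1020.33 ≈ 1838
y = 994 + 2 × 2982/3 = 994 + 1988.00 ≈ 2982

(1838, 2982)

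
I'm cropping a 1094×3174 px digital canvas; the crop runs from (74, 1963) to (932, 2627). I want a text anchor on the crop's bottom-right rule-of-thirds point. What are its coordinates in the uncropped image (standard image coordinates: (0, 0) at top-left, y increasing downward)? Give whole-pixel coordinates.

Crop width = 932 − 74 = 858 px; one third is 286.00 px.
Crop height = 2627 − 1963 = 664 px; one third is 221.33 px.
The bottom-right point is two-thirds across and two-thirds down within the crop:
x = 74 + 2 × 286.00 ≈ 646; y = 1963 + 2 × 221.33 ≈ 2406.

x = 646 px, y = 2406 px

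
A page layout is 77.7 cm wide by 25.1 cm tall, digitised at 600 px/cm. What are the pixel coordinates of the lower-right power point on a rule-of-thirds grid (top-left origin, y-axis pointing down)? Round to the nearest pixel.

(31080, 10040)

In pixels the canvas is 77.7 × 600 = 46620 wide and 25.1 × 600 = 15060 tall.
The lower-right point is two-thirds across and two-thirds down:
x = 2 × 46620/3 ≈ 31080; y = 2 × 15060/3 ≈ 10040.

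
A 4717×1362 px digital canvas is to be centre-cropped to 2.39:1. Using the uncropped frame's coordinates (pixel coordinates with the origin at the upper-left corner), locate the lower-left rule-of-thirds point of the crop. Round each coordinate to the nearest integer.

(1816, 908)

4717/1362 > 2.39/1, so the 2.39:1 crop keeps the full height 1362 and trims width to 1362 × 2.39/1 = 3255.18 px.
Left offset = (4717 − 3255.18)/2 = 730.91 px; top offset = 0.
Lower-left is one-third across and two-thirds down within the crop:
x = 730.91 + 1 × 3255.18/3 ≈ 1816; y = 0.00 + 2 × 1362.00/3 ≈ 908.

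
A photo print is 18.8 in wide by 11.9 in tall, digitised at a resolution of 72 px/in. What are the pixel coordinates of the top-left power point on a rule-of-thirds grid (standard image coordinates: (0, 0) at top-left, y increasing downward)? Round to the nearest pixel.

In pixels the canvas is 18.8 × 72 = 1353.6 wide and 11.9 × 72 = 856.8 tall.
The top-left point is one-third across and one-third down:
x = 1 × 1353.6/3 ≈ 451; y = 1 × 856.8/3 ≈ 286.

x = 451 px, y = 286 px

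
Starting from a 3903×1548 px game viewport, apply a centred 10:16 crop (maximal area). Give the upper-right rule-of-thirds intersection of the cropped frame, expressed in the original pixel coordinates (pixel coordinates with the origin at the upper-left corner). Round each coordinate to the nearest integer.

(2113, 516)

3903/1548 > 10/16, so the 10:16 crop keeps the full height 1548 and trims width to 1548 × 10/16 = 967.50 px.
Left offset = (3903 − 967.50)/2 = 1467.75 px; top offset = 0.
Upper-right is two-thirds across and one-third down within the crop:
x = 1467.75 + 2 × 967.50/3 ≈ 2113; y = 0.00 + 1 × 1548.00/3 ≈ 516.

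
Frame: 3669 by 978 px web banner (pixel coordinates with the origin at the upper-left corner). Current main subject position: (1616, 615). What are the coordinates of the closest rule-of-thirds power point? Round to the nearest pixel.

Third lines: x ∈ {1223, 2446}, y ∈ {326, 652}.
1616 is closer to x = 1223; 615 is closer to y = 652.
So the nearest intersection is the lower-left power point.

(1223, 652)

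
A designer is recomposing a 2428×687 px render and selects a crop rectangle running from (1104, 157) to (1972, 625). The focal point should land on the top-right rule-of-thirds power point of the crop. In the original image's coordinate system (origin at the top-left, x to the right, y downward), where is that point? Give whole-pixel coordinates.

Crop width = 1972 − 1104 = 868 px; one third is 289.33 px.
Crop height = 625 − 157 = 468 px; one third is 156.00 px.
The top-right point is two-thirds across and one-third down within the crop:
x = 1104 + 2 × 289.33 ≈ 1683; y = 157 + 1 × 156.00 ≈ 313.

x = 1683 px, y = 313 px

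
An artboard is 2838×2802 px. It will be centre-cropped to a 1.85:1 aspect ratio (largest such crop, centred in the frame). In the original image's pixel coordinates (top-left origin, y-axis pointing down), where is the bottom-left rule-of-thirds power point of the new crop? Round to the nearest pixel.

(946, 1657)

2838/2802 < 1.85/1, so the 1.85:1 crop keeps the full width 2838 and trims height to 2838 × 1/1.85 = 1534.05 px.
Top offset = (2802 − 1534.05)/2 = 633.97 px; left offset = 0.
Bottom-left is one-third across and two-thirds down within the crop:
x = 0.00 + 1 × 2838.00/3 ≈ 946; y = 633.97 + 2 × 1534.05/3 ≈ 1657.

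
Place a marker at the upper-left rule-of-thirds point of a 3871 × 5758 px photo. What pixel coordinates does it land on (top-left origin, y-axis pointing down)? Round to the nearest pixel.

(1290, 1919)

The upper-left point sits one-third of the way across and one-third of the way down.
x = 1 × 3871/3 ≈ 1290; y = 1 × 5758/3 ≈ 1919.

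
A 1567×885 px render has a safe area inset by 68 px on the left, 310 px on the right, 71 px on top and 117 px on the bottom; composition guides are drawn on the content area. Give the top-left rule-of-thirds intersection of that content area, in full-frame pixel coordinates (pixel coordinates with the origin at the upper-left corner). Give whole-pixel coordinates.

(464, 303)

Content width = 1567 − 68 − 310 = 1189 px; content height = 885 − 71 − 117 = 697 px.
Top-left is one-third across and one-third down within the content area.
x = 68 + 1 × 1189/3 = 68 + 396.33 ≈ 464
y = 71 + 1 × 697/3 = 71 + 232.33 ≈ 303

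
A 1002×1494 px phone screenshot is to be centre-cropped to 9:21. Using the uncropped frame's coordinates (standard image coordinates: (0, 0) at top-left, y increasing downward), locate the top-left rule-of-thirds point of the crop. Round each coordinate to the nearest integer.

1002/1494 > 9/21, so the 9:21 crop keeps the full height 1494 and trims width to 1494 × 9/21 = 640.29 px.
Left offset = (1002 − 640.29)/2 = 180.86 px; top offset = 0.
Top-left is one-third across and one-third down within the crop:
x = 180.86 + 1 × 640.29/3 ≈ 394; y = 0.00 + 1 × 1494.00/3 ≈ 498.

x = 394 px, y = 498 px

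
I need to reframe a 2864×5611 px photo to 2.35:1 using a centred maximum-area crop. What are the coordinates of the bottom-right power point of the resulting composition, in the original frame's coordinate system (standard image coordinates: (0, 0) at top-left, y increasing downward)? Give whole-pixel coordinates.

2864/5611 < 2.35/1, so the 2.35:1 crop keeps the full width 2864 and trims height to 2864 × 1/2.35 = 1218.72 px.
Top offset = (5611 − 1218.72)/2 = 2196.14 px; left offset = 0.
Bottom-right is two-thirds across and two-thirds down within the crop:
x = 0.00 + 2 × 2864.00/3 ≈ 1909; y = 2196.14 + 2 × 1218.72/3 ≈ 3009.

(1909, 3009)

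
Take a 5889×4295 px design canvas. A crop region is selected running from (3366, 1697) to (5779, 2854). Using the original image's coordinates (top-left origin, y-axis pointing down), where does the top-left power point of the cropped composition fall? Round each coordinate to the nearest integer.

Crop width = 5779 − 3366 = 2413 px; one third is 804.33 px.
Crop height = 2854 − 1697 = 1157 px; one third is 385.67 px.
The top-left point is one-third across and one-third down within the crop:
x = 3366 + 1 × 804.33 ≈ 4170; y = 1697 + 1 × 385.67 ≈ 2083.

x = 4170 px, y = 2083 px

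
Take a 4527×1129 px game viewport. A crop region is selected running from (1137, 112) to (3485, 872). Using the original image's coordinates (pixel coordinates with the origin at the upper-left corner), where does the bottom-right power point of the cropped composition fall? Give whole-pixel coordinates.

Crop width = 3485 − 1137 = 2348 px; one third is 782.67 px.
Crop height = 872 − 112 = 760 px; one third is 253.33 px.
The bottom-right point is two-thirds across and two-thirds down within the crop:
x = 1137 + 2 × 782.67 ≈ 2702; y = 112 + 2 × 253.33 ≈ 619.

(2702, 619)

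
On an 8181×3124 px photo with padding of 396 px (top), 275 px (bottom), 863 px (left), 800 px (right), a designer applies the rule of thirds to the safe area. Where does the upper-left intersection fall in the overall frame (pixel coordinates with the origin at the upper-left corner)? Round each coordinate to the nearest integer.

Content width = 8181 − 863 − 800 = 6518 px; content height = 3124 − 396 − 275 = 2453 px.
Upper-left is one-third across and one-third down within the safe area.
x = 863 + 1 × 6518/3 = 863 + 2172.67 ≈ 3036
y = 396 + 1 × 2453/3 = 396 + 817.67 ≈ 1214

(3036, 1214)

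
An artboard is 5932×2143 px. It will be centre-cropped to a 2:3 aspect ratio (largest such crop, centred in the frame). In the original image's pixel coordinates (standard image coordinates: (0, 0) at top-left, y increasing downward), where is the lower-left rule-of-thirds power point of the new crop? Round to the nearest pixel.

5932/2143 > 2/3, so the 2:3 crop keeps the full height 2143 and trims width to 2143 × 2/3 = 1428.67 px.
Left offset = (5932 − 1428.67)/2 = 2251.67 px; top offset = 0.
Lower-left is one-third across and two-thirds down within the crop:
x = 2251.67 + 1 × 1428.67/3 ≈ 2728; y = 0.00 + 2 × 2143.00/3 ≈ 1429.

x = 2728 px, y = 1429 px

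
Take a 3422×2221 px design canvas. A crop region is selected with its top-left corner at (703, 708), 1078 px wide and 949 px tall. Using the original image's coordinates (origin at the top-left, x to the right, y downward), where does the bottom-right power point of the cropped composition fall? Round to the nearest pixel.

x = 1422 px, y = 1341 px

One third of the crop width 1078 is 359.33 px.
One third of the crop height 949 is 316.33 px.
The bottom-right point is two-thirds across and two-thirds down within the crop:
x = 703 + 2 × 359.33 ≈ 1422; y = 708 + 2 × 316.33 ≈ 1341.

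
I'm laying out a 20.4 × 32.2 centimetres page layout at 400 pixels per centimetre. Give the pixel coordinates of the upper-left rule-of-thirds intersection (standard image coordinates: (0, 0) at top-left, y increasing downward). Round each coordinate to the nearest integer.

In pixels the canvas is 20.4 × 400 = 8160 wide and 32.2 × 400 = 12880 tall.
The upper-left point is one-third across and one-third down:
x = 1 × 8160/3 ≈ 2720; y = 1 × 12880/3 ≈ 4293.

x = 2720 px, y = 4293 px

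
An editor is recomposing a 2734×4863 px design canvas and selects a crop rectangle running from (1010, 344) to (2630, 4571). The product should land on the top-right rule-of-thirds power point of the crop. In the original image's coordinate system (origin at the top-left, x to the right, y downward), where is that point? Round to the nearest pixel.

Crop width = 2630 − 1010 = 1620 px; one third is 540.00 px.
Crop height = 4571 − 344 = 4227 px; one third is 1409.00 px.
The top-right point is two-thirds across and one-third down within the crop:
x = 1010 + 2 × 540.00 ≈ 2090; y = 344 + 1 × 1409.00 ≈ 1753.

(2090, 1753)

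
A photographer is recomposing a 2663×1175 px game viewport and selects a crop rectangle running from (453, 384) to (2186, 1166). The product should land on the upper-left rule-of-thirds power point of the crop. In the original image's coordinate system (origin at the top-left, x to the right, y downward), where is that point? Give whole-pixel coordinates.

Crop width = 2186 − 453 = 1733 px; one third is 577.67 px.
Crop height = 1166 − 384 = 782 px; one third is 260.67 px.
The upper-left point is one-third across and one-third down within the crop:
x = 453 + 1 × 577.67 ≈ 1031; y = 384 + 1 × 260.67 ≈ 645.

(1031, 645)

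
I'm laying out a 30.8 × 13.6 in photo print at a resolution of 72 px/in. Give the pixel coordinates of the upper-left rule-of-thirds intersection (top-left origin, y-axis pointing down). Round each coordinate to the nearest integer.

In pixels the canvas is 30.8 × 72 = 2217.6 wide and 13.6 × 72 = 979.2 tall.
The upper-left point is one-third across and one-third down:
x = 1 × 2217.6/3 ≈ 739; y = 1 × 979.2/3 ≈ 326.

(739, 326)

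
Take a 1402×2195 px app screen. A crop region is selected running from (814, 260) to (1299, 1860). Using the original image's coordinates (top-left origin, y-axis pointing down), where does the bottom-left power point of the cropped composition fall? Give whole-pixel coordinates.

Crop width = 1299 − 814 = 485 px; one third is 161.67 px.
Crop height = 1860 − 260 = 1600 px; one third is 533.33 px.
The bottom-left point is one-third across and two-thirds down within the crop:
x = 814 + 1 × 161.67 ≈ 976; y = 260 + 2 × 533.33 ≈ 1327.

(976, 1327)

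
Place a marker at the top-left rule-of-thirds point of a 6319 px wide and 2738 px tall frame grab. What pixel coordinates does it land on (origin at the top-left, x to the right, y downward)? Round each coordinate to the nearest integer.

x = 2106 px, y = 913 px

The top-left point sits one-third of the way across and one-third of the way down.
x = 1 × 6319/3 ≈ 2106; y = 1 × 2738/3 ≈ 913.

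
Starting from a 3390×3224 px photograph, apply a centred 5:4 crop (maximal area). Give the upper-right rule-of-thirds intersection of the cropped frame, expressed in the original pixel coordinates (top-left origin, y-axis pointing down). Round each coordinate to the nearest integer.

(2260, 1160)

3390/3224 < 5/4, so the 5:4 crop keeps the full width 3390 and trims height to 3390 × 4/5 = 2712.00 px.
Top offset = (3224 − 2712.00)/2 = 256.00 px; left offset = 0.
Upper-right is two-thirds across and one-third down within the crop:
x = 0.00 + 2 × 3390.00/3 ≈ 2260; y = 256.00 + 1 × 2712.00/3 ≈ 1160.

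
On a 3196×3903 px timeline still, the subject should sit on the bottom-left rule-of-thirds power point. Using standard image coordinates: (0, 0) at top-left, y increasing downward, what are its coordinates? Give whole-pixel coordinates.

The bottom-left point sits one-third of the way across and two-thirds of the way down.
x = 1 × 3196/3 ≈ 1065; y = 2 × 3903/3 ≈ 2602.

x = 1065 px, y = 2602 px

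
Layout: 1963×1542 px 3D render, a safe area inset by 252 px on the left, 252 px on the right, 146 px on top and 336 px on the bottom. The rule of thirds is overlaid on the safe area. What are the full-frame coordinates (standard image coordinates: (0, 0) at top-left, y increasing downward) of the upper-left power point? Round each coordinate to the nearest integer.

x = 738 px, y = 499 px

Content width = 1963 − 252 − 252 = 1459 px; content height = 1542 − 146 − 336 = 1060 px.
Upper-left is one-third across and one-third down within the safe area.
x = 252 + 1 × 1459/3 = 252 + 486.33 ≈ 738
y = 146 + 1 × 1060/3 = 146 + 353.33 ≈ 499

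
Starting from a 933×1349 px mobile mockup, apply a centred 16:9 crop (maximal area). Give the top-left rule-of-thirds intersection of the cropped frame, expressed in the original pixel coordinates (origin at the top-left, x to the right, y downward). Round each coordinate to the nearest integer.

933/1349 < 16/9, so the 16:9 crop keeps the full width 933 and trims height to 933 × 9/16 = 524.81 px.
Top offset = (1349 − 524.81)/2 = 412.09 px; left offset = 0.
Top-left is one-third across and one-third down within the crop:
x = 0.00 + 1 × 933.00/3 ≈ 311; y = 412.09 + 1 × 524.81/3 ≈ 587.

(311, 587)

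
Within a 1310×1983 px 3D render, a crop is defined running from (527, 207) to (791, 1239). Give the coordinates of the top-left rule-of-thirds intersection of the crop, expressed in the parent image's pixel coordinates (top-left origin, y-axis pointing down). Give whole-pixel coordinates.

(615, 551)

Crop width = 791 − 527 = 264 px; one third is 88.00 px.
Crop height = 1239 − 207 = 1032 px; one third is 344.00 px.
The top-left point is one-third across and one-third down within the crop:
x = 527 + 1 × 88.00 ≈ 615; y = 207 + 1 × 344.00 ≈ 551.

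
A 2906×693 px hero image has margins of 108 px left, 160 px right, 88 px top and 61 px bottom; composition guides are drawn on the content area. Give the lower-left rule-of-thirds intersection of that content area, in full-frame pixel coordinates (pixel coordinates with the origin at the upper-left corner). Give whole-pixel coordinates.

Content width = 2906 − 108 − 160 = 2638 px; content height = 693 − 88 − 61 = 544 px.
Lower-left is one-third across and two-thirds down within the content area.
x = 108 + 1 × 2638/3 = 108 + 879.33 ≈ 987
y = 88 + 2 × 544/3 = 88 + 362.67 ≈ 451

x = 987 px, y = 451 px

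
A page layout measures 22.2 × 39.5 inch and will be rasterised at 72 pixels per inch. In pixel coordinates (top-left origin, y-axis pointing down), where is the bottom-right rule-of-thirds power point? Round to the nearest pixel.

In pixels the canvas is 22.2 × 72 = 1598.4 wide and 39.5 × 72 = 2844 tall.
The bottom-right point is two-thirds across and two-thirds down:
x = 2 × 1598.4/3 ≈ 1066; y = 2 × 2844/3 ≈ 1896.

x = 1066 px, y = 1896 px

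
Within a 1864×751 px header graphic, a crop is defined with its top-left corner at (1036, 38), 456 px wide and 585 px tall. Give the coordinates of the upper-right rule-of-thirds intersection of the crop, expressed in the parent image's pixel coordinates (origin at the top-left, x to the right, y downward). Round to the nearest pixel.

(1340, 233)

One third of the crop width 456 is 152.00 px.
One third of the crop height 585 is 195.00 px.
The upper-right point is two-thirds across and one-third down within the crop:
x = 1036 + 2 × 152.00 ≈ 1340; y = 38 + 1 × 195.00 ≈ 233.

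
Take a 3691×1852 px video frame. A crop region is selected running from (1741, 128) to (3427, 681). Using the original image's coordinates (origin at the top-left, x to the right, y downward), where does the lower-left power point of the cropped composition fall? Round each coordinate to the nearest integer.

(2303, 497)

Crop width = 3427 − 1741 = 1686 px; one third is 562.00 px.
Crop height = 681 − 128 = 553 px; one third is 184.33 px.
The lower-left point is one-third across and two-thirds down within the crop:
x = 1741 + 1 × 562.00 ≈ 2303; y = 128 + 2 × 184.33 ≈ 497.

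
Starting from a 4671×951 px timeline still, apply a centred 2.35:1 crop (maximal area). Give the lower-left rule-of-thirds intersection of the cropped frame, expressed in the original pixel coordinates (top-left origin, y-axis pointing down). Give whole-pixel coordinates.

(1963, 634)

4671/951 > 2.35/1, so the 2.35:1 crop keeps the full height 951 and trims width to 951 × 2.35/1 = 2234.85 px.
Left offset = (4671 − 2234.85)/2 = 1218.08 px; top offset = 0.
Lower-left is one-third across and two-thirds down within the crop:
x = 1218.08 + 1 × 2234.85/3 ≈ 1963; y = 0.00 + 2 × 951.00/3 ≈ 634.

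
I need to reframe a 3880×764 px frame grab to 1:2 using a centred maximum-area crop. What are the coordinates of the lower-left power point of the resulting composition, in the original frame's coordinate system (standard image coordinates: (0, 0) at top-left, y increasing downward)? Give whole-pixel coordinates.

3880/764 > 1/2, so the 1:2 crop keeps the full height 764 and trims width to 764 × 1/2 = 382.00 px.
Left offset = (3880 − 382.00)/2 = 1749.00 px; top offset = 0.
Lower-left is one-third across and two-thirds down within the crop:
x = 1749.00 + 1 × 382.00/3 ≈ 1876; y = 0.00 + 2 × 764.00/3 ≈ 509.

x = 1876 px, y = 509 px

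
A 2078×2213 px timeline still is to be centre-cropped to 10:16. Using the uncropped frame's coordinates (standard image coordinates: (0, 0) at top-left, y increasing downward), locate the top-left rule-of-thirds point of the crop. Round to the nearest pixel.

2078/2213 > 10/16, so the 10:16 crop keeps the full height 2213 and trims width to 2213 × 10/16 = 1383.12 px.
Left offset = (2078 − 1383.12)/2 = 347.44 px; top offset = 0.
Top-left is one-third across and one-third down within the crop:
x = 347.44 + 1 × 1383.12/3 ≈ 808; y = 0.00 + 1 × 2213.00/3 ≈ 738.

x = 808 px, y = 738 px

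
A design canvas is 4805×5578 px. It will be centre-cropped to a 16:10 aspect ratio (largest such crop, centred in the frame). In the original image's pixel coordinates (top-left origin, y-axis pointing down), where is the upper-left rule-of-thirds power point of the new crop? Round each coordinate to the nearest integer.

4805/5578 < 16/10, so the 16:10 crop keeps the full width 4805 and trims height to 4805 × 10/16 = 3003.12 px.
Top offset = (5578 − 3003.12)/2 = 1287.44 px; left offset = 0.
Upper-left is one-third across and one-third down within the crop:
x = 0.00 + 1 × 4805.00/3 ≈ 1602; y = 1287.44 + 1 × 3003.12/3 ≈ 2288.

x = 1602 px, y = 2288 px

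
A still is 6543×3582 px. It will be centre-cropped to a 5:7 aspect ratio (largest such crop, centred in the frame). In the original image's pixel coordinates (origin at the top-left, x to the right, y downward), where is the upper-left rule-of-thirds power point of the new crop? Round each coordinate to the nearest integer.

6543/3582 > 5/7, so the 5:7 crop keeps the full height 3582 and trims width to 3582 × 5/7 = 2558.57 px.
Left offset = (6543 − 2558.57)/2 = 1992.21 px; top offset = 0.
Upper-left is one-third across and one-third down within the crop:
x = 1992.21 + 1 × 2558.57/3 ≈ 2845; y = 0.00 + 1 × 3582.00/3 ≈ 1194.

(2845, 1194)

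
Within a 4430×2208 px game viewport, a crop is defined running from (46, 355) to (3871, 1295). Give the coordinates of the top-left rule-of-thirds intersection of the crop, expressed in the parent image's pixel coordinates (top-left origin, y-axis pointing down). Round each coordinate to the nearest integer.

(1321, 668)

Crop width = 3871 − 46 = 3825 px; one third is 1275.00 px.
Crop height = 1295 − 355 = 940 px; one third is 313.33 px.
The top-left point is one-third across and one-third down within the crop:
x = 46 + 1 × 1275.00 ≈ 1321; y = 355 + 1 × 313.33 ≈ 668.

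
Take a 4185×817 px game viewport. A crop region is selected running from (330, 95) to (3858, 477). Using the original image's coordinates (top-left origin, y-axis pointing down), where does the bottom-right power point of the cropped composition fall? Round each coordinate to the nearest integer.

x = 2682 px, y = 350 px

Crop width = 3858 − 330 = 3528 px; one third is 1176.00 px.
Crop height = 477 − 95 = 382 px; one third is 127.33 px.
The bottom-right point is two-thirds across and two-thirds down within the crop:
x = 330 + 2 × 1176.00 ≈ 2682; y = 95 + 2 × 127.33 ≈ 350.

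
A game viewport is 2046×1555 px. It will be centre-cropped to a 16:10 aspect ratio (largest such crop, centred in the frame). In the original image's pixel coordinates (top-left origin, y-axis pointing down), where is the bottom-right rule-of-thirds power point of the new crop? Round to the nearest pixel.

2046/1555 < 16/10, so the 16:10 crop keeps the full width 2046 and trims height to 2046 × 10/16 = 1278.75 px.
Top offset = (1555 − 1278.75)/2 = 138.12 px; left offset = 0.
Bottom-right is two-thirds across and two-thirds down within the crop:
x = 0.00 + 2 × 2046.00/3 ≈ 1364; y = 138.12 + 2 × 1278.75/3 ≈ 991.

(1364, 991)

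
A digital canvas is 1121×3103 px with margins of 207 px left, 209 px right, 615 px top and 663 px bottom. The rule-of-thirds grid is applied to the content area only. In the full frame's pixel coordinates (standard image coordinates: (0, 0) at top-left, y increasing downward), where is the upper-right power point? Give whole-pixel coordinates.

Content width = 1121 − 207 − 209 = 705 px; content height = 3103 − 615 − 663 = 1825 px.
Upper-right is two-thirds across and one-third down within the content area.
x = 207 + 2 × 705/3 = 207 + 470.00 ≈ 677
y = 615 + 1 × 1825/3 = 615 + 608.33 ≈ 1223

x = 677 px, y = 1223 px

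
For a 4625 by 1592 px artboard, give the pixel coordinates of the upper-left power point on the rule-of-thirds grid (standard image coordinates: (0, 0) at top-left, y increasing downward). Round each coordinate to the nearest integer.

(1542, 531)

The upper-left point sits one-third of the way across and one-third of the way down.
x = 1 × 4625/3 ≈ 1542; y = 1 × 1592/3 ≈ 531.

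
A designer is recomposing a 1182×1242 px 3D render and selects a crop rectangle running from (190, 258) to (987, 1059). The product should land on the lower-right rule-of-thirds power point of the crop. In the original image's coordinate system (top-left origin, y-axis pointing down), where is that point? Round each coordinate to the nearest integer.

x = 721 px, y = 792 px

Crop width = 987 − 190 = 797 px; one third is 265.67 px.
Crop height = 1059 − 258 = 801 px; one third is 267.00 px.
The lower-right point is two-thirds across and two-thirds down within the crop:
x = 190 + 2 × 265.67 ≈ 721; y = 258 + 2 × 267.00 ≈ 792.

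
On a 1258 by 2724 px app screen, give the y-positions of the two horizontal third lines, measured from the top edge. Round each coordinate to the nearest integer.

908 px and 1816 px

2724 / 3 = 908, so the horizontal lines sit at one and two thirds of 2724.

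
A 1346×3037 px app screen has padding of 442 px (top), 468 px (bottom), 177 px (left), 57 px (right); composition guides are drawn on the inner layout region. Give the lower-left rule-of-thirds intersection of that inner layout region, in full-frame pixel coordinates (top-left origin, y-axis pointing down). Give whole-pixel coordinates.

Content width = 1346 − 177 − 57 = 1112 px; content height = 3037 − 442 − 468 = 2127 px.
Lower-left is one-third across and two-thirds down within the inner layout region.
x = 177 + 1 × 1112/3 = 177 + 370.67 ≈ 548
y = 442 + 2 × 2127/3 = 442 + 1418.00 ≈ 1860

x = 548 px, y = 1860 px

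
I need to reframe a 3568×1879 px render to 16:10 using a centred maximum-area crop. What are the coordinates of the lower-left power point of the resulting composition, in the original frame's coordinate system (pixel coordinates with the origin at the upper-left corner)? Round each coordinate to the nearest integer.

x = 1283 px, y = 1253 px

3568/1879 > 16/10, so the 16:10 crop keeps the full height 1879 and trims width to 1879 × 16/10 = 3006.40 px.
Left offset = (3568 − 3006.40)/2 = 280.80 px; top offset = 0.
Lower-left is one-third across and two-thirds down within the crop:
x = 280.80 + 1 × 3006.40/3 ≈ 1283; y = 0.00 + 2 × 1879.00/3 ≈ 1253.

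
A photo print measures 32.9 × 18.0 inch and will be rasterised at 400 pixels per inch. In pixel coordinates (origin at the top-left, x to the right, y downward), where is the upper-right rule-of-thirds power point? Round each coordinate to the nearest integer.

(8773, 2400)

In pixels the canvas is 32.9 × 400 = 13160 wide and 18.0 × 400 = 7200 tall.
The upper-right point is two-thirds across and one-third down:
x = 2 × 13160/3 ≈ 8773; y = 1 × 7200/3 ≈ 2400.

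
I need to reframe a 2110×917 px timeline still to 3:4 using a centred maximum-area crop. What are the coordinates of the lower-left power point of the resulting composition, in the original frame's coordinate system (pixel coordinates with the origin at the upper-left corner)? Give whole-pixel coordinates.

x = 940 px, y = 611 px

2110/917 > 3/4, so the 3:4 crop keeps the full height 917 and trims width to 917 × 3/4 = 687.75 px.
Left offset = (2110 − 687.75)/2 = 711.12 px; top offset = 0.
Lower-left is one-third across and two-thirds down within the crop:
x = 711.12 + 1 × 687.75/3 ≈ 940; y = 0.00 + 2 × 917.00/3 ≈ 611.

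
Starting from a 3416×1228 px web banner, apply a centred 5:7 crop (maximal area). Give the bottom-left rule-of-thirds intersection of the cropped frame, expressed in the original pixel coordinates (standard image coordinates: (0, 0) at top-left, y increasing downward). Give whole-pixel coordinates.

3416/1228 > 5/7, so the 5:7 crop keeps the full height 1228 and trims width to 1228 × 5/7 = 877.14 px.
Left offset = (3416 − 877.14)/2 = 1269.43 px; top offset = 0.
Bottom-left is one-third across and two-thirds down within the crop:
x = 1269.43 + 1 × 877.14/3 ≈ 1562; y = 0.00 + 2 × 1228.00/3 ≈ 819.

(1562, 819)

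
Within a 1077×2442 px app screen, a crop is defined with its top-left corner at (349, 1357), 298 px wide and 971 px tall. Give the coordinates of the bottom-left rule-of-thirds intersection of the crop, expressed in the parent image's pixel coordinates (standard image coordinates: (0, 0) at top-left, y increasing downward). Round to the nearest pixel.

One third of the crop width 298 is 99.33 px.
One third of the crop height 971 is 323.67 px.
The bottom-left point is one-third across and two-thirds down within the crop:
x = 349 + 1 × 99.33 ≈ 448; y = 1357 + 2 × 323.67 ≈ 2004.

(448, 2004)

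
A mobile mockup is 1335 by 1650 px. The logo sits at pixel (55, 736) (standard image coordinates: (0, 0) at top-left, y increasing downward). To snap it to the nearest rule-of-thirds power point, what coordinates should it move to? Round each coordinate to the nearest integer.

Third lines: x ∈ {445, 890}, y ∈ {550, 1100}.
55 is closer to x = 445; 736 is closer to y = 550.
So the nearest intersection is the upper-left power point.

(445, 550)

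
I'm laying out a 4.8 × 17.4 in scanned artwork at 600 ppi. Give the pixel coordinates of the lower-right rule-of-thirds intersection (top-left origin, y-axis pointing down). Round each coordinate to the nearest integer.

(1920, 6960)

In pixels the canvas is 4.8 × 600 = 2880 wide and 17.4 × 600 = 10440 tall.
The lower-right point is two-thirds across and two-thirds down:
x = 2 × 2880/3 ≈ 1920; y = 2 × 10440/3 ≈ 6960.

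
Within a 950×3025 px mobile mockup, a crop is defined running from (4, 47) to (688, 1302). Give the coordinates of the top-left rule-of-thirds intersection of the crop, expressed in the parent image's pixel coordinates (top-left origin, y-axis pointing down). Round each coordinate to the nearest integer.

x = 232 px, y = 465 px

Crop width = 688 − 4 = 684 px; one third is 228.00 px.
Crop height = 1302 − 47 = 1255 px; one third is 418.33 px.
The top-left point is one-third across and one-third down within the crop:
x = 4 + 1 × 228.00 ≈ 232; y = 47 + 1 × 418.33 ≈ 465.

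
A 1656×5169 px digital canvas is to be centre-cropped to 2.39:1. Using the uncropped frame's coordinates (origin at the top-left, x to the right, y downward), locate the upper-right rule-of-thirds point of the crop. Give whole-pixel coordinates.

x = 1104 px, y = 2469 px

1656/5169 < 2.39/1, so the 2.39:1 crop keeps the full width 1656 and trims height to 1656 × 1/2.39 = 692.89 px.
Top offset = (5169 − 692.89)/2 = 2238.06 px; left offset = 0.
Upper-right is two-thirds across and one-third down within the crop:
x = 0.00 + 2 × 1656.00/3 ≈ 1104; y = 2238.06 + 1 × 692.89/3 ≈ 2469.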